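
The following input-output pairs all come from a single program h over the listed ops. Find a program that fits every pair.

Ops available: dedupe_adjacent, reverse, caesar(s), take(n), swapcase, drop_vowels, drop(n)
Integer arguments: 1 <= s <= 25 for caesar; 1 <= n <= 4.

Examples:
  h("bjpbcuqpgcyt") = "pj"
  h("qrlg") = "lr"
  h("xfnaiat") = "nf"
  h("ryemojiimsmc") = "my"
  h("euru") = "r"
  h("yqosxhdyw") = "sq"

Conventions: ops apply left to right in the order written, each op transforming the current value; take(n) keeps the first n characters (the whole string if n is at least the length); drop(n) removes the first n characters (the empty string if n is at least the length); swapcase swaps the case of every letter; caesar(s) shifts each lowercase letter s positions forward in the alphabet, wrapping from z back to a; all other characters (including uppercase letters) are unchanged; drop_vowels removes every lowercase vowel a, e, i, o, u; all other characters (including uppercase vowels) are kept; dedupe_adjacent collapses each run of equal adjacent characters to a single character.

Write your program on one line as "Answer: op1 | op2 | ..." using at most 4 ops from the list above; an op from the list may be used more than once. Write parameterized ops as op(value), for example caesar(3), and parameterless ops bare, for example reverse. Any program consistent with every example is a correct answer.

drop_vowels | take(3) | reverse | take(2)

Check, running the answer program on each example:
  "bjpbcuqpgcyt" -> "bjpbcqpgcyt" -> "bjp" -> "pjb" -> "pj"
  "qrlg" -> "qrlg" -> "qrl" -> "lrq" -> "lr"
  "xfnaiat" -> "xfnt" -> "xfn" -> "nfx" -> "nf"
  "ryemojiimsmc" -> "rymjmsmc" -> "rym" -> "myr" -> "my"
  "euru" -> "r" -> "r" -> "r" -> "r"
  "yqosxhdyw" -> "yqsxhdyw" -> "yqs" -> "sqy" -> "sq"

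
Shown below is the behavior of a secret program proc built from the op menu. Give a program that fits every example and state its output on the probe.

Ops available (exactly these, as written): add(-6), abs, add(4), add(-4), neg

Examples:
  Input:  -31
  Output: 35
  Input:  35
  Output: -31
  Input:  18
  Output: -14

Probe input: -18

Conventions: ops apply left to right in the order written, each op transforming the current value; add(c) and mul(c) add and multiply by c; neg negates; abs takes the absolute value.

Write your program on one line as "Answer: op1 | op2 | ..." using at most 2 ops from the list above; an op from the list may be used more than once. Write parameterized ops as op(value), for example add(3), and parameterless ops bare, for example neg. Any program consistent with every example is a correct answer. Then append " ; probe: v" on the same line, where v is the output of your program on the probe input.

neg | add(4) ; probe: 22

Check, running the answer program on each example:
  -31 -> 31 -> 35
  35 -> -35 -> -31
  18 -> -18 -> -14
  probe: -18 -> 18 -> 22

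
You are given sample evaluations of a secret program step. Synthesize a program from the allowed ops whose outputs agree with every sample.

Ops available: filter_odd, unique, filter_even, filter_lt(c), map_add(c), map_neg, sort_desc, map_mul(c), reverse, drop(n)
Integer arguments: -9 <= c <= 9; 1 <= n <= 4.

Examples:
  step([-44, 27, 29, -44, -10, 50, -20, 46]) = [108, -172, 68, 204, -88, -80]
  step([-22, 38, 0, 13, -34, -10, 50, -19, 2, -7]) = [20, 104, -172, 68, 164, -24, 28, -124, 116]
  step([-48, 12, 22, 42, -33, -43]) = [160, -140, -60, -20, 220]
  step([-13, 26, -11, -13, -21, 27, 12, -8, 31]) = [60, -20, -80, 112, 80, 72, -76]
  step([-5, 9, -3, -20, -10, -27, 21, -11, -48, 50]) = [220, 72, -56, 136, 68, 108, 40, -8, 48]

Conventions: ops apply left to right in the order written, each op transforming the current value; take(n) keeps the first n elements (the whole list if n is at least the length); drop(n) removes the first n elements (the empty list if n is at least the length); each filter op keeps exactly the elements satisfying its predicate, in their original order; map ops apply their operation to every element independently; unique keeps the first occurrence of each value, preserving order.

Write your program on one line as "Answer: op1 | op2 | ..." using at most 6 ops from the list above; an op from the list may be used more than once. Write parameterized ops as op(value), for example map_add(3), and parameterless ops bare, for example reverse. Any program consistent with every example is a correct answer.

reverse | map_add(-7) | drop(1) | map_mul(4) | map_neg | unique

Check, running the answer program on each example:
  [-44, 27, 29, -44, -10, 50, -20, 46] -> [46, -20, 50, -10, -44, 29, 27, -44] -> [39, -27, 43, -17, -51, 22, 20, -51] -> [-27, 43, -17, -51, 22, 20, -51] -> [-108, 172, -68, -204, 88, 80, -204] -> [108, -172, 68, 204, -88, -80, 204] -> [108, -172, 68, 204, -88, -80]
  [-22, 38, 0, 13, -34, -10, 50, -19, 2, -7] -> [-7, 2, -19, 50, -10, -34, 13, 0, 38, -22] -> [-14, -5, -26, 43, -17, -41, 6, -7, 31, -29] -> [-5, -26, 43, -17, -41, 6, -7, 31, -29] -> [-20, -104, 172, -68, -164, 24, -28, 124, -116] -> [20, 104, -172, 68, 164, -24, 28, -124, 116] -> [20, 104, -172, 68, 164, -24, 28, -124, 116]
  [-48, 12, 22, 42, -33, -43] -> [-43, -33, 42, 22, 12, -48] -> [-50, -40, 35, 15, 5, -55] -> [-40, 35, 15, 5, -55] -> [-160, 140, 60, 20, -220] -> [160, -140, -60, -20, 220] -> [160, -140, -60, -20, 220]
  [-13, 26, -11, -13, -21, 27, 12, -8, 31] -> [31, -8, 12, 27, -21, -13, -11, 26, -13] -> [24, -15, 5, 20, -28, -20, -18, 19, -20] -> [-15, 5, 20, -28, -20, -18, 19, -20] -> [-60, 20, 80, -112, -80, -72, 76, -80] -> [60, -20, -80, 112, 80, 72, -76, 80] -> [60, -20, -80, 112, 80, 72, -76]
  [-5, 9, -3, -20, -10, -27, 21, -11, -48, 50] -> [50, -48, -11, 21, -27, -10, -20, -3, 9, -5] -> [43, -55, -18, 14, -34, -17, -27, -10, 2, -12] -> [-55, -18, 14, -34, -17, -27, -10, 2, -12] -> [-220, -72, 56, -136, -68, -108, -40, 8, -48] -> [220, 72, -56, 136, 68, 108, 40, -8, 48] -> [220, 72, -56, 136, 68, 108, 40, -8, 48]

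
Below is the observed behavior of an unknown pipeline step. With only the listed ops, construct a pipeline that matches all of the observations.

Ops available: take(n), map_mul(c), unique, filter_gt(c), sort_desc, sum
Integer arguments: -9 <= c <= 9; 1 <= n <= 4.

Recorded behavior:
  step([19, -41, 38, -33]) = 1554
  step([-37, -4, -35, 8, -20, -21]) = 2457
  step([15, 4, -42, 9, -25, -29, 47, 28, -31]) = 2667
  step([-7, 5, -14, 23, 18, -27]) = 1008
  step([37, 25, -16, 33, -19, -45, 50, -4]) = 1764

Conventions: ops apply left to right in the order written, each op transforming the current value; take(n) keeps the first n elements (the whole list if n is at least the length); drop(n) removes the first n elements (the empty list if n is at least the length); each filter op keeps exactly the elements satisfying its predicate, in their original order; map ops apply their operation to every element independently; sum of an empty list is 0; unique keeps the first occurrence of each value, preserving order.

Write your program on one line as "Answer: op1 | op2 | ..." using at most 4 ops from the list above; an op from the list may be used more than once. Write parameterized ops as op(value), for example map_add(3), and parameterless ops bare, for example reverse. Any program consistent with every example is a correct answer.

map_mul(-3) | map_mul(7) | filter_gt(5) | sum

Check, running the answer program on each example:
  [19, -41, 38, -33] -> [-57, 123, -114, 99] -> [-399, 861, -798, 693] -> [861, 693] -> 1554
  [-37, -4, -35, 8, -20, -21] -> [111, 12, 105, -24, 60, 63] -> [777, 84, 735, -168, 420, 441] -> [777, 84, 735, 420, 441] -> 2457
  [15, 4, -42, 9, -25, -29, 47, 28, -31] -> [-45, -12, 126, -27, 75, 87, -141, -84, 93] -> [-315, -84, 882, -189, 525, 609, -987, -588, 651] -> [882, 525, 609, 651] -> 2667
  [-7, 5, -14, 23, 18, -27] -> [21, -15, 42, -69, -54, 81] -> [147, -105, 294, -483, -378, 567] -> [147, 294, 567] -> 1008
  [37, 25, -16, 33, -19, -45, 50, -4] -> [-111, -75, 48, -99, 57, 135, -150, 12] -> [-777, -525, 336, -693, 399, 945, -1050, 84] -> [336, 399, 945, 84] -> 1764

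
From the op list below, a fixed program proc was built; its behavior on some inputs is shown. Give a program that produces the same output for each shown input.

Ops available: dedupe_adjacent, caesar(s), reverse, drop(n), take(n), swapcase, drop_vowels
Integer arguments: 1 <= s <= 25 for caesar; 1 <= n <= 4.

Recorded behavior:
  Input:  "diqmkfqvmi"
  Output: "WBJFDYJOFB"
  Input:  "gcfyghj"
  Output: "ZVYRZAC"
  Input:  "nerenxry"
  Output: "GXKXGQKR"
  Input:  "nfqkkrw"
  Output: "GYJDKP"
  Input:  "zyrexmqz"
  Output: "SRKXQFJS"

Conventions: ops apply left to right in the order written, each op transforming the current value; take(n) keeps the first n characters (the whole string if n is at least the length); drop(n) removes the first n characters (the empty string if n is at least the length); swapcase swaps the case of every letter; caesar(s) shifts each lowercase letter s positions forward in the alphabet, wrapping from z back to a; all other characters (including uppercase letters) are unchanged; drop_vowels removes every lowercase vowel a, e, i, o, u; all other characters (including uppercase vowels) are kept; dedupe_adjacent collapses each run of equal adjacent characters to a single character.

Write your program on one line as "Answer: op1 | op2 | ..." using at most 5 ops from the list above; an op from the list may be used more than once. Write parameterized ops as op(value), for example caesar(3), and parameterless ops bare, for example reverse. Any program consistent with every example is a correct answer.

dedupe_adjacent | reverse | caesar(19) | reverse | swapcase

Check, running the answer program on each example:
  "diqmkfqvmi" -> "diqmkfqvmi" -> "imvqfkmqid" -> "bfojydfjbw" -> "wbjfdyjofb" -> "WBJFDYJOFB"
  "gcfyghj" -> "gcfyghj" -> "jhgyfcg" -> "cazryvz" -> "zvyrzac" -> "ZVYRZAC"
  "nerenxry" -> "nerenxry" -> "yrxneren" -> "rkqgxkxg" -> "gxkxgqkr" -> "GXKXGQKR"
  "nfqkkrw" -> "nfqkrw" -> "wrkqfn" -> "pkdjyg" -> "gyjdkp" -> "GYJDKP"
  "zyrexmqz" -> "zyrexmqz" -> "zqmxeryz" -> "sjfqxkrs" -> "srkxqfjs" -> "SRKXQFJS"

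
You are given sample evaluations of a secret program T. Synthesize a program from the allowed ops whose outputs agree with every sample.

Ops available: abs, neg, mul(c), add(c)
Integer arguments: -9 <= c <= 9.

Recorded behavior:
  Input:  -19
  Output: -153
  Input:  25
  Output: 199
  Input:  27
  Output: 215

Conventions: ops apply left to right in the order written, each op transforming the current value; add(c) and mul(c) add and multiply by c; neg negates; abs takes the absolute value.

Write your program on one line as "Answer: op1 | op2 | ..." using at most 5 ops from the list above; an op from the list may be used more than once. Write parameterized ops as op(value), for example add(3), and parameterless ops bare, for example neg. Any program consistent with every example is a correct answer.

mul(-4) | mul(2) | add(1) | neg

Check, running the answer program on each example:
  -19 -> 76 -> 152 -> 153 -> -153
  25 -> -100 -> -200 -> -199 -> 199
  27 -> -108 -> -216 -> -215 -> 215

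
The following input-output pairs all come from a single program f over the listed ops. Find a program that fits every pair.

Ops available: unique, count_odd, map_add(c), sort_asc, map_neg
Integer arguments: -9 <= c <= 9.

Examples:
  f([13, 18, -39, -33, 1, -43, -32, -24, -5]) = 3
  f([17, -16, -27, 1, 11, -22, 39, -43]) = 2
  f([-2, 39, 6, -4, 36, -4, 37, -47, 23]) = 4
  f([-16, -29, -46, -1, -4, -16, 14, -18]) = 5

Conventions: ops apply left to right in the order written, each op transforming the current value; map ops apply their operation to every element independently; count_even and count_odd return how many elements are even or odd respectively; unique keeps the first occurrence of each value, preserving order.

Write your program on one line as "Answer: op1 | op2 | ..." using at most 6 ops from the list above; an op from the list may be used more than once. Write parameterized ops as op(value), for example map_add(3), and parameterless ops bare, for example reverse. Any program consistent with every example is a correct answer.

unique | map_neg | map_add(9) | map_add(-4) | count_odd

Check, running the answer program on each example:
  [13, 18, -39, -33, 1, -43, -32, -24, -5] -> [13, 18, -39, -33, 1, -43, -32, -24, -5] -> [-13, -18, 39, 33, -1, 43, 32, 24, 5] -> [-4, -9, 48, 42, 8, 52, 41, 33, 14] -> [-8, -13, 44, 38, 4, 48, 37, 29, 10] -> 3
  [17, -16, -27, 1, 11, -22, 39, -43] -> [17, -16, -27, 1, 11, -22, 39, -43] -> [-17, 16, 27, -1, -11, 22, -39, 43] -> [-8, 25, 36, 8, -2, 31, -30, 52] -> [-12, 21, 32, 4, -6, 27, -34, 48] -> 2
  [-2, 39, 6, -4, 36, -4, 37, -47, 23] -> [-2, 39, 6, -4, 36, 37, -47, 23] -> [2, -39, -6, 4, -36, -37, 47, -23] -> [11, -30, 3, 13, -27, -28, 56, -14] -> [7, -34, -1, 9, -31, -32, 52, -18] -> 4
  [-16, -29, -46, -1, -4, -16, 14, -18] -> [-16, -29, -46, -1, -4, 14, -18] -> [16, 29, 46, 1, 4, -14, 18] -> [25, 38, 55, 10, 13, -5, 27] -> [21, 34, 51, 6, 9, -9, 23] -> 5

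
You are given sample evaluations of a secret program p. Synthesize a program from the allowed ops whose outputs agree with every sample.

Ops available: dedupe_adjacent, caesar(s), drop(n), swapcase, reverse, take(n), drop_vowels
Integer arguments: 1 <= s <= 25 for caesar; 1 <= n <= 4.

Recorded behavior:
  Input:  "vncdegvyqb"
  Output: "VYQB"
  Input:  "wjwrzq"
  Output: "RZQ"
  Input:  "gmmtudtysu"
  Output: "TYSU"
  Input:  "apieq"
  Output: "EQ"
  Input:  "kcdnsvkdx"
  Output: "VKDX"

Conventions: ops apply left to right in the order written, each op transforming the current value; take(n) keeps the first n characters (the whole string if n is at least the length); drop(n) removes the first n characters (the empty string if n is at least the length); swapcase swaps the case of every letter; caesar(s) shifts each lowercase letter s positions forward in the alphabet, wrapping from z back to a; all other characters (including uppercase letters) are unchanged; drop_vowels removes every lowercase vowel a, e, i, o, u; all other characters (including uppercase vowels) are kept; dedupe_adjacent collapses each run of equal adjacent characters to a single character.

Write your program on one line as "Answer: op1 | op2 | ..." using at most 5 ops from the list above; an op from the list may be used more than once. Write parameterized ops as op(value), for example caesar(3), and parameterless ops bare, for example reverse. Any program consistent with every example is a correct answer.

drop(3) | reverse | take(4) | reverse | swapcase

Check, running the answer program on each example:
  "vncdegvyqb" -> "degvyqb" -> "bqyvged" -> "bqyv" -> "vyqb" -> "VYQB"
  "wjwrzq" -> "rzq" -> "qzr" -> "qzr" -> "rzq" -> "RZQ"
  "gmmtudtysu" -> "tudtysu" -> "usytdut" -> "usyt" -> "tysu" -> "TYSU"
  "apieq" -> "eq" -> "qe" -> "qe" -> "eq" -> "EQ"
  "kcdnsvkdx" -> "nsvkdx" -> "xdkvsn" -> "xdkv" -> "vkdx" -> "VKDX"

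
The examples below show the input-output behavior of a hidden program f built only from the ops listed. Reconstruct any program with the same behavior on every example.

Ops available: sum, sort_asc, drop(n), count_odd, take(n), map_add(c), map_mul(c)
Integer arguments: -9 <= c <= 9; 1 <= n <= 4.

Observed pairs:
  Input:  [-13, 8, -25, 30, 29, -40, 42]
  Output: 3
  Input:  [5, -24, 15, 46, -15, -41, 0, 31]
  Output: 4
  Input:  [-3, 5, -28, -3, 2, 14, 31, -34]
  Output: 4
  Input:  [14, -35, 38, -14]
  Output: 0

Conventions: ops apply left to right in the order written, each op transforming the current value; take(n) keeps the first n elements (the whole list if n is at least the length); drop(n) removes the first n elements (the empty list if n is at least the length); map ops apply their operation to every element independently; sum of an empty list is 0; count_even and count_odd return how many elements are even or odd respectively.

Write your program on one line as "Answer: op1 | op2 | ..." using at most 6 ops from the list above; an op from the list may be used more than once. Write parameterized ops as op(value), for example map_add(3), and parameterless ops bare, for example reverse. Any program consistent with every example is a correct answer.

map_add(7) | map_mul(2) | drop(4) | map_add(-4) | map_add(3) | count_odd

Check, running the answer program on each example:
  [-13, 8, -25, 30, 29, -40, 42] -> [-6, 15, -18, 37, 36, -33, 49] -> [-12, 30, -36, 74, 72, -66, 98] -> [72, -66, 98] -> [68, -70, 94] -> [71, -67, 97] -> 3
  [5, -24, 15, 46, -15, -41, 0, 31] -> [12, -17, 22, 53, -8, -34, 7, 38] -> [24, -34, 44, 106, -16, -68, 14, 76] -> [-16, -68, 14, 76] -> [-20, -72, 10, 72] -> [-17, -69, 13, 75] -> 4
  [-3, 5, -28, -3, 2, 14, 31, -34] -> [4, 12, -21, 4, 9, 21, 38, -27] -> [8, 24, -42, 8, 18, 42, 76, -54] -> [18, 42, 76, -54] -> [14, 38, 72, -58] -> [17, 41, 75, -55] -> 4
  [14, -35, 38, -14] -> [21, -28, 45, -7] -> [42, -56, 90, -14] -> [] -> [] -> [] -> 0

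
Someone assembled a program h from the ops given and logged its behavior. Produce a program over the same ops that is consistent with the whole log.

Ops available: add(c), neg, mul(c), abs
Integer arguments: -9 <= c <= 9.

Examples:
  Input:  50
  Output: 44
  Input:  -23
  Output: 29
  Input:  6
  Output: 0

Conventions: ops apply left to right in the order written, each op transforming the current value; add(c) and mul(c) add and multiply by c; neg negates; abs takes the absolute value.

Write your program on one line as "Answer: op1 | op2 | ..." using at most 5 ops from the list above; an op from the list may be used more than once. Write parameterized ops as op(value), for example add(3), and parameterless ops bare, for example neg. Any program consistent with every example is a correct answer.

add(-2) | add(-1) | add(-3) | neg | abs

Check, running the answer program on each example:
  50 -> 48 -> 47 -> 44 -> -44 -> 44
  -23 -> -25 -> -26 -> -29 -> 29 -> 29
  6 -> 4 -> 3 -> 0 -> 0 -> 0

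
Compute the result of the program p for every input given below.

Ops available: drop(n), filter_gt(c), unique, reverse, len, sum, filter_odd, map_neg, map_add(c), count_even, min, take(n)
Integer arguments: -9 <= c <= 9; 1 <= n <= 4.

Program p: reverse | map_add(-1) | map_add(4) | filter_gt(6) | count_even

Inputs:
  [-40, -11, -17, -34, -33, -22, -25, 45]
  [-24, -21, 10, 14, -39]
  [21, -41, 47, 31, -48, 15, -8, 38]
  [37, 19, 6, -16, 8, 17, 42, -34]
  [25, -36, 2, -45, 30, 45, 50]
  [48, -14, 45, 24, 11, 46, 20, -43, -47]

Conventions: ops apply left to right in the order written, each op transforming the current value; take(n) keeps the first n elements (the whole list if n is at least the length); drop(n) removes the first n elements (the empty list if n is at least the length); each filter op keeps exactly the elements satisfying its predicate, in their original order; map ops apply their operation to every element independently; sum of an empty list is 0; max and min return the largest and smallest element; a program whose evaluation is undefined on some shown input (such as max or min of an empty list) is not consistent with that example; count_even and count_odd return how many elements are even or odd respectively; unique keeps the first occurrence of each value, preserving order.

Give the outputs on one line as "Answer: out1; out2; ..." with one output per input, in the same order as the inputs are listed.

Execution, op by op:
  [-40, -11, -17, -34, -33, -22, -25, 45] -> [45, -25, -22, -33, -34, -17, -11, -40] -> [44, -26, -23, -34, -35, -18, -12, -41] -> [48, -22, -19, -30, -31, -14, -8, -37] -> [48] -> 1
  [-24, -21, 10, 14, -39] -> [-39, 14, 10, -21, -24] -> [-40, 13, 9, -22, -25] -> [-36, 17, 13, -18, -21] -> [17, 13] -> 0
  [21, -41, 47, 31, -48, 15, -8, 38] -> [38, -8, 15, -48, 31, 47, -41, 21] -> [37, -9, 14, -49, 30, 46, -42, 20] -> [41, -5, 18, -45, 34, 50, -38, 24] -> [41, 18, 34, 50, 24] -> 4
  [37, 19, 6, -16, 8, 17, 42, -34] -> [-34, 42, 17, 8, -16, 6, 19, 37] -> [-35, 41, 16, 7, -17, 5, 18, 36] -> [-31, 45, 20, 11, -13, 9, 22, 40] -> [45, 20, 11, 9, 22, 40] -> 3
  [25, -36, 2, -45, 30, 45, 50] -> [50, 45, 30, -45, 2, -36, 25] -> [49, 44, 29, -46, 1, -37, 24] -> [53, 48, 33, -42, 5, -33, 28] -> [53, 48, 33, 28] -> 2
  [48, -14, 45, 24, 11, 46, 20, -43, -47] -> [-47, -43, 20, 46, 11, 24, 45, -14, 48] -> [-48, -44, 19, 45, 10, 23, 44, -15, 47] -> [-44, -40, 23, 49, 14, 27, 48, -11, 51] -> [23, 49, 14, 27, 48, 51] -> 2

1; 0; 4; 3; 2; 2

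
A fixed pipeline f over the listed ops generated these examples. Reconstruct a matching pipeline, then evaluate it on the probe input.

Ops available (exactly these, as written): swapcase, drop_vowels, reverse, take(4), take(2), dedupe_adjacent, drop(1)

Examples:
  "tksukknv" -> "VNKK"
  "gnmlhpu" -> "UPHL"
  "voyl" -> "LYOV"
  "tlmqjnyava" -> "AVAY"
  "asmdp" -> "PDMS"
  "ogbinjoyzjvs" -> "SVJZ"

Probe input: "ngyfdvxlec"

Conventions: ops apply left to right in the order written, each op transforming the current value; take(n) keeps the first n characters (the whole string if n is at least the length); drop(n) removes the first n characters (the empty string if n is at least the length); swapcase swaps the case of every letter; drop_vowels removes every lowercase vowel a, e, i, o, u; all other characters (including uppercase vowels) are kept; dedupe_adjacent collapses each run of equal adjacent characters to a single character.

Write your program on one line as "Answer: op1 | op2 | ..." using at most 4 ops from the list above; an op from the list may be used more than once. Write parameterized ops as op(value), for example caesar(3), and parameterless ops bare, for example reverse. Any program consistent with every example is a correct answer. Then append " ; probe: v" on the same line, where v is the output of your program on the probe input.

swapcase | reverse | take(4) ; probe: "CELX"

Check, running the answer program on each example:
  "tksukknv" -> "TKSUKKNV" -> "VNKKUSKT" -> "VNKK"
  "gnmlhpu" -> "GNMLHPU" -> "UPHLMNG" -> "UPHL"
  "voyl" -> "VOYL" -> "LYOV" -> "LYOV"
  "tlmqjnyava" -> "TLMQJNYAVA" -> "AVAYNJQMLT" -> "AVAY"
  "asmdp" -> "ASMDP" -> "PDMSA" -> "PDMS"
  "ogbinjoyzjvs" -> "OGBINJOYZJVS" -> "SVJZYOJNIBGO" -> "SVJZ"
  probe: "ngyfdvxlec" -> "NGYFDVXLEC" -> "CELXVDFYGN" -> "CELX"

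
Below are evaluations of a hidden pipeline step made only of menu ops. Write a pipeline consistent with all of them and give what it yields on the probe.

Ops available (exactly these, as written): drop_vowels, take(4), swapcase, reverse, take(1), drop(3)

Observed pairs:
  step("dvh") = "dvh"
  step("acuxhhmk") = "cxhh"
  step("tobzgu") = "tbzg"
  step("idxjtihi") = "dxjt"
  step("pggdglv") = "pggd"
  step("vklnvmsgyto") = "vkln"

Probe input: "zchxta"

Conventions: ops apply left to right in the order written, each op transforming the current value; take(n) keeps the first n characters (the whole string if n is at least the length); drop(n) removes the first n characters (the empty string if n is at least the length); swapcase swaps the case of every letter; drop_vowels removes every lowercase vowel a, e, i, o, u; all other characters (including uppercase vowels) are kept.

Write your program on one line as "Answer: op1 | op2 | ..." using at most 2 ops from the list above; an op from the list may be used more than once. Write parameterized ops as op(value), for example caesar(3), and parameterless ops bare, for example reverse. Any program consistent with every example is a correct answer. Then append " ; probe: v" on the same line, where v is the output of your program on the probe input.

drop_vowels | take(4) ; probe: "zchx"

Check, running the answer program on each example:
  "dvh" -> "dvh" -> "dvh"
  "acuxhhmk" -> "cxhhmk" -> "cxhh"
  "tobzgu" -> "tbzg" -> "tbzg"
  "idxjtihi" -> "dxjth" -> "dxjt"
  "pggdglv" -> "pggdglv" -> "pggd"
  "vklnvmsgyto" -> "vklnvmsgyt" -> "vkln"
  probe: "zchxta" -> "zchxt" -> "zchx"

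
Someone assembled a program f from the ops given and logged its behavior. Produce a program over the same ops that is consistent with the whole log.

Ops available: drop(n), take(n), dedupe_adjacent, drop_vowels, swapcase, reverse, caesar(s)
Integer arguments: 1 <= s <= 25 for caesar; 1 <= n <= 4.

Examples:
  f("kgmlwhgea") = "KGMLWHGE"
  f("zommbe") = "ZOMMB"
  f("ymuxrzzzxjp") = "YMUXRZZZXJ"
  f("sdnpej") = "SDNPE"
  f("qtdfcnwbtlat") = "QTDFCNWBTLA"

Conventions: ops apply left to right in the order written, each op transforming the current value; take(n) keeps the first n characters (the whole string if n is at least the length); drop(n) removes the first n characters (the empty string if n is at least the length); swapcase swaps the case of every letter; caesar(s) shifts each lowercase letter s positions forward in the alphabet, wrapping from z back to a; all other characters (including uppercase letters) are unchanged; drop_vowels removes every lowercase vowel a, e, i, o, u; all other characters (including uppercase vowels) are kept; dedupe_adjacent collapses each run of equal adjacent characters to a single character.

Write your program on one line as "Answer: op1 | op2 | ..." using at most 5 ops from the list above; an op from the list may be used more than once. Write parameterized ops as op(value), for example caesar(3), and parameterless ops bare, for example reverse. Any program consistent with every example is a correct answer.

reverse | drop(1) | reverse | swapcase

Check, running the answer program on each example:
  "kgmlwhgea" -> "aeghwlmgk" -> "eghwlmgk" -> "kgmlwhge" -> "KGMLWHGE"
  "zommbe" -> "ebmmoz" -> "bmmoz" -> "zommb" -> "ZOMMB"
  "ymuxrzzzxjp" -> "pjxzzzrxumy" -> "jxzzzrxumy" -> "ymuxrzzzxj" -> "YMUXRZZZXJ"
  "sdnpej" -> "jepnds" -> "epnds" -> "sdnpe" -> "SDNPE"
  "qtdfcnwbtlat" -> "taltbwncfdtq" -> "altbwncfdtq" -> "qtdfcnwbtla" -> "QTDFCNWBTLA"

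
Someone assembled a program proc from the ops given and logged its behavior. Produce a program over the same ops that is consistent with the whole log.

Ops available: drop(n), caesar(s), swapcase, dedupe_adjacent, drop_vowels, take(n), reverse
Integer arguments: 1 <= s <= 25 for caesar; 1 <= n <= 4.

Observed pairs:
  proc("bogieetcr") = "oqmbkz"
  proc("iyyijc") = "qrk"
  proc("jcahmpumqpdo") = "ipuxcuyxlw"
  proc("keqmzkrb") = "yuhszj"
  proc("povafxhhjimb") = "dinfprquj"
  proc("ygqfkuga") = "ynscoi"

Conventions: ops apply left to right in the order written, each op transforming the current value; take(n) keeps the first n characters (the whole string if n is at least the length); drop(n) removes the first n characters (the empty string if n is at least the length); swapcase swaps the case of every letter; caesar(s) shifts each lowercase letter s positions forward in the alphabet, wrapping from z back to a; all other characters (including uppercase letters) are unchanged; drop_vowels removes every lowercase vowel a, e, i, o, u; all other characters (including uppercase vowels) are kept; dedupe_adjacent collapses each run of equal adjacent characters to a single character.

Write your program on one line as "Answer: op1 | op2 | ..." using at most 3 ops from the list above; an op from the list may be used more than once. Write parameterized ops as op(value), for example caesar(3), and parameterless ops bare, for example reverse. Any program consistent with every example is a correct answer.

dedupe_adjacent | caesar(8) | drop(2)

Check, running the answer program on each example:
  "bogieetcr" -> "bogietcr" -> "jwoqmbkz" -> "oqmbkz"
  "iyyijc" -> "iyijc" -> "qgqrk" -> "qrk"
  "jcahmpumqpdo" -> "jcahmpumqpdo" -> "rkipuxcuyxlw" -> "ipuxcuyxlw"
  "keqmzkrb" -> "keqmzkrb" -> "smyuhszj" -> "yuhszj"
  "povafxhhjimb" -> "povafxhjimb" -> "xwdinfprquj" -> "dinfprquj"
  "ygqfkuga" -> "ygqfkuga" -> "goynscoi" -> "ynscoi"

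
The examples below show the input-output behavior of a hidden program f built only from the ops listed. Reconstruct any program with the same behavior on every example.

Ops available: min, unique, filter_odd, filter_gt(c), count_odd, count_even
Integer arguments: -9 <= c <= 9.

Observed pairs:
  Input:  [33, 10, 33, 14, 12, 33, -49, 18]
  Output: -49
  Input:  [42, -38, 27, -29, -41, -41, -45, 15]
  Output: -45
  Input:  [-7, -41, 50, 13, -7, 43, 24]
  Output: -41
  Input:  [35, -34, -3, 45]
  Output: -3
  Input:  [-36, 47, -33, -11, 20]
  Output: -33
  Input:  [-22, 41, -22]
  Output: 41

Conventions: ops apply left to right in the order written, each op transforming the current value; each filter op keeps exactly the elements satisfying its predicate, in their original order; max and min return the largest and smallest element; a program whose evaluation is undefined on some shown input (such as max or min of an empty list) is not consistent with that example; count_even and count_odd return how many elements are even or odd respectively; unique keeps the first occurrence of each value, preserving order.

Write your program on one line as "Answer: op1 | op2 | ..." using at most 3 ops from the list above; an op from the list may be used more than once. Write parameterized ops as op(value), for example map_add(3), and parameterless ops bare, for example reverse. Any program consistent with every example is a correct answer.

filter_odd | unique | min

Check, running the answer program on each example:
  [33, 10, 33, 14, 12, 33, -49, 18] -> [33, 33, 33, -49] -> [33, -49] -> -49
  [42, -38, 27, -29, -41, -41, -45, 15] -> [27, -29, -41, -41, -45, 15] -> [27, -29, -41, -45, 15] -> -45
  [-7, -41, 50, 13, -7, 43, 24] -> [-7, -41, 13, -7, 43] -> [-7, -41, 13, 43] -> -41
  [35, -34, -3, 45] -> [35, -3, 45] -> [35, -3, 45] -> -3
  [-36, 47, -33, -11, 20] -> [47, -33, -11] -> [47, -33, -11] -> -33
  [-22, 41, -22] -> [41] -> [41] -> 41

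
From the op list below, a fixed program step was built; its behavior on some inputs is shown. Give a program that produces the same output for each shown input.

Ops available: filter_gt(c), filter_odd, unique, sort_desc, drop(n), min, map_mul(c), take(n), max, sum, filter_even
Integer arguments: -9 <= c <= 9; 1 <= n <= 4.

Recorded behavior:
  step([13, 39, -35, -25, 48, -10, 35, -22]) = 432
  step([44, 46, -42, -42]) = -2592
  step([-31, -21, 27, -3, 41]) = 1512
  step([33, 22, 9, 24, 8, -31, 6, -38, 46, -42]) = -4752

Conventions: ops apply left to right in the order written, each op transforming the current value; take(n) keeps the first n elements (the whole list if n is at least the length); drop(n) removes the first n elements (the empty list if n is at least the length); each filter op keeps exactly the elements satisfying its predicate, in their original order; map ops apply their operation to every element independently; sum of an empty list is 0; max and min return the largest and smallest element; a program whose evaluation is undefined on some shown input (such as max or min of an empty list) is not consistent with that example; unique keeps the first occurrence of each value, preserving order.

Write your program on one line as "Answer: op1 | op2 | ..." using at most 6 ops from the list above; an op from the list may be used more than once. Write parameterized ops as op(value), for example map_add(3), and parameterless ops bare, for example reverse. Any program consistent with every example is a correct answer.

map_mul(-6) | unique | map_mul(9) | take(4) | sum

Check, running the answer program on each example:
  [13, 39, -35, -25, 48, -10, 35, -22] -> [-78, -234, 210, 150, -288, 60, -210, 132] -> [-78, -234, 210, 150, -288, 60, -210, 132] -> [-702, -2106, 1890, 1350, -2592, 540, -1890, 1188] -> [-702, -2106, 1890, 1350] -> 432
  [44, 46, -42, -42] -> [-264, -276, 252, 252] -> [-264, -276, 252] -> [-2376, -2484, 2268] -> [-2376, -2484, 2268] -> -2592
  [-31, -21, 27, -3, 41] -> [186, 126, -162, 18, -246] -> [186, 126, -162, 18, -246] -> [1674, 1134, -1458, 162, -2214] -> [1674, 1134, -1458, 162] -> 1512
  [33, 22, 9, 24, 8, -31, 6, -38, 46, -42] -> [-198, -132, -54, -144, -48, 186, -36, 228, -276, 252] -> [-198, -132, -54, -144, -48, 186, -36, 228, -276, 252] -> [-1782, -1188, -486, -1296, -432, 1674, -324, 2052, -2484, 2268] -> [-1782, -1188, -486, -1296] -> -4752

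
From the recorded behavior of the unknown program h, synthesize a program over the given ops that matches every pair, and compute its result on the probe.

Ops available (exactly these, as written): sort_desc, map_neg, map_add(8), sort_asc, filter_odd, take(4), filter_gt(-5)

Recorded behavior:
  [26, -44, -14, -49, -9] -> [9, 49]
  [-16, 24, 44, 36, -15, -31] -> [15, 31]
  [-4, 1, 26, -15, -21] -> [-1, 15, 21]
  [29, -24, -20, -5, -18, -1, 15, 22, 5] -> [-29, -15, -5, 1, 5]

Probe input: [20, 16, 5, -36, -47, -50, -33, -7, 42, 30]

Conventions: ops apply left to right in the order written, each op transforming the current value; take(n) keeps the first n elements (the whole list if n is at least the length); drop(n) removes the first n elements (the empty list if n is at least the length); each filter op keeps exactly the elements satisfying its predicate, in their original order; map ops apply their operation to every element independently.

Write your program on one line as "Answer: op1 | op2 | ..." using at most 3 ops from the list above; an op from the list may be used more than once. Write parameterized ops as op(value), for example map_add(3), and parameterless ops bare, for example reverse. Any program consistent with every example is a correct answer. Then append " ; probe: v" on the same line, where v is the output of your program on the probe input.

map_neg | filter_odd | sort_asc ; probe: [-5, 7, 33, 47]

Check, running the answer program on each example:
  [26, -44, -14, -49, -9] -> [-26, 44, 14, 49, 9] -> [49, 9] -> [9, 49]
  [-16, 24, 44, 36, -15, -31] -> [16, -24, -44, -36, 15, 31] -> [15, 31] -> [15, 31]
  [-4, 1, 26, -15, -21] -> [4, -1, -26, 15, 21] -> [-1, 15, 21] -> [-1, 15, 21]
  [29, -24, -20, -5, -18, -1, 15, 22, 5] -> [-29, 24, 20, 5, 18, 1, -15, -22, -5] -> [-29, 5, 1, -15, -5] -> [-29, -15, -5, 1, 5]
  probe: [20, 16, 5, -36, -47, -50, -33, -7, 42, 30] -> [-20, -16, -5, 36, 47, 50, 33, 7, -42, -30] -> [-5, 47, 33, 7] -> [-5, 7, 33, 47]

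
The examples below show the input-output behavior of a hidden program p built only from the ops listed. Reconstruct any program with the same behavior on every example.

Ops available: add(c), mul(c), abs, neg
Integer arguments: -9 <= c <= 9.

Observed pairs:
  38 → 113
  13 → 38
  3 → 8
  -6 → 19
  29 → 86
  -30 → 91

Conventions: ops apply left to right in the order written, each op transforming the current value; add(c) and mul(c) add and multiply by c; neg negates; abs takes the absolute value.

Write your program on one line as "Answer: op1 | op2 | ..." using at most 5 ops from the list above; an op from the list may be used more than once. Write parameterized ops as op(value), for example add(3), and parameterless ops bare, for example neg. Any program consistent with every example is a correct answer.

neg | mul(-3) | add(-1) | abs

Check, running the answer program on each example:
  38 -> -38 -> 114 -> 113 -> 113
  13 -> -13 -> 39 -> 38 -> 38
  3 -> -3 -> 9 -> 8 -> 8
  -6 -> 6 -> -18 -> -19 -> 19
  29 -> -29 -> 87 -> 86 -> 86
  -30 -> 30 -> -90 -> -91 -> 91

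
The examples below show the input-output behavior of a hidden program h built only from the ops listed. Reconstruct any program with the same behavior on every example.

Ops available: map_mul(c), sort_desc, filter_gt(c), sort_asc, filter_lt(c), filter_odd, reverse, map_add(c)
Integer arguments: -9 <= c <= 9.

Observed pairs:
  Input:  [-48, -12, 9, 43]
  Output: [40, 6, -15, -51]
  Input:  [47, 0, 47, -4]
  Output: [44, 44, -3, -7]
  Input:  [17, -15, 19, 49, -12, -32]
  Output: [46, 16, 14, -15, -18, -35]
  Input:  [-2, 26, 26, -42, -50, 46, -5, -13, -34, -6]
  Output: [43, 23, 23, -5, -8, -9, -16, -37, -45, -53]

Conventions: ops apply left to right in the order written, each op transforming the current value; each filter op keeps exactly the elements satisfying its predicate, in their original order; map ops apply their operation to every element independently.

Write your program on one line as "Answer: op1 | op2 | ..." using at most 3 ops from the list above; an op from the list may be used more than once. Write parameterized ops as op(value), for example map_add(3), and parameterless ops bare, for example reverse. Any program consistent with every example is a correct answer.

sort_asc | map_add(-3) | sort_desc

Check, running the answer program on each example:
  [-48, -12, 9, 43] -> [-48, -12, 9, 43] -> [-51, -15, 6, 40] -> [40, 6, -15, -51]
  [47, 0, 47, -4] -> [-4, 0, 47, 47] -> [-7, -3, 44, 44] -> [44, 44, -3, -7]
  [17, -15, 19, 49, -12, -32] -> [-32, -15, -12, 17, 19, 49] -> [-35, -18, -15, 14, 16, 46] -> [46, 16, 14, -15, -18, -35]
  [-2, 26, 26, -42, -50, 46, -5, -13, -34, -6] -> [-50, -42, -34, -13, -6, -5, -2, 26, 26, 46] -> [-53, -45, -37, -16, -9, -8, -5, 23, 23, 43] -> [43, 23, 23, -5, -8, -9, -16, -37, -45, -53]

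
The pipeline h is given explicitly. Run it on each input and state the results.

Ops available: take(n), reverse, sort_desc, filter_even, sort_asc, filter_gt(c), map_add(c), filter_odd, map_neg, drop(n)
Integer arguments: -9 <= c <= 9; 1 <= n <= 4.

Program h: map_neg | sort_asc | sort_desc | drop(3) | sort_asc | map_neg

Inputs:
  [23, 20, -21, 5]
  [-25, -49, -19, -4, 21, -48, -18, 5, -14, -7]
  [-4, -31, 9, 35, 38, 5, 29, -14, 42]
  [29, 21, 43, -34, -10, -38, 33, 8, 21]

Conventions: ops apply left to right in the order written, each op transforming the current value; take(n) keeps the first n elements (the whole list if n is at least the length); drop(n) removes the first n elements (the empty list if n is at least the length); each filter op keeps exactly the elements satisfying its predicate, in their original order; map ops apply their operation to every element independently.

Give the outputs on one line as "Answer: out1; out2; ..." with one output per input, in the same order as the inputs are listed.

Execution, op by op:
  [23, 20, -21, 5] -> [-23, -20, 21, -5] -> [-23, -20, -5, 21] -> [21, -5, -20, -23] -> [-23] -> [-23] -> [23]
  [-25, -49, -19, -4, 21, -48, -18, 5, -14, -7] -> [25, 49, 19, 4, -21, 48, 18, -5, 14, 7] -> [-21, -5, 4, 7, 14, 18, 19, 25, 48, 49] -> [49, 48, 25, 19, 18, 14, 7, 4, -5, -21] -> [19, 18, 14, 7, 4, -5, -21] -> [-21, -5, 4, 7, 14, 18, 19] -> [21, 5, -4, -7, -14, -18, -19]
  [-4, -31, 9, 35, 38, 5, 29, -14, 42] -> [4, 31, -9, -35, -38, -5, -29, 14, -42] -> [-42, -38, -35, -29, -9, -5, 4, 14, 31] -> [31, 14, 4, -5, -9, -29, -35, -38, -42] -> [-5, -9, -29, -35, -38, -42] -> [-42, -38, -35, -29, -9, -5] -> [42, 38, 35, 29, 9, 5]
  [29, 21, 43, -34, -10, -38, 33, 8, 21] -> [-29, -21, -43, 34, 10, 38, -33, -8, -21] -> [-43, -33, -29, -21, -21, -8, 10, 34, 38] -> [38, 34, 10, -8, -21, -21, -29, -33, -43] -> [-8, -21, -21, -29, -33, -43] -> [-43, -33, -29, -21, -21, -8] -> [43, 33, 29, 21, 21, 8]

[23]; [21, 5, -4, -7, -14, -18, -19]; [42, 38, 35, 29, 9, 5]; [43, 33, 29, 21, 21, 8]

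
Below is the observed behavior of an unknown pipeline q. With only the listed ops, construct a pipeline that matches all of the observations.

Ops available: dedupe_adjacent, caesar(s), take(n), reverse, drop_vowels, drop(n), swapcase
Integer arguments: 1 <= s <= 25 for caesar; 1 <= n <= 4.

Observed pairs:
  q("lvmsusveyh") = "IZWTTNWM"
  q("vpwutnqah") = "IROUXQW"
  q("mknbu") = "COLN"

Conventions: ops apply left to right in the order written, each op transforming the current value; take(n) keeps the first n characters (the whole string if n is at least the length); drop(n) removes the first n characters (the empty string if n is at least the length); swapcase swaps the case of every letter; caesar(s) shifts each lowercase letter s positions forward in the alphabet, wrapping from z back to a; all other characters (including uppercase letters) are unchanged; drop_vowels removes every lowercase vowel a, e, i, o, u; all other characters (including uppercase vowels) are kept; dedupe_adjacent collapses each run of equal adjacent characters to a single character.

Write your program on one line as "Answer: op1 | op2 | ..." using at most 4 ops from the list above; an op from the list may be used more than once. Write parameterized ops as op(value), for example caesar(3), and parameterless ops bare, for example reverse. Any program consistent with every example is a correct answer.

reverse | drop_vowels | caesar(1) | swapcase

Check, running the answer program on each example:
  "lvmsusveyh" -> "hyevsusmvl" -> "hyvssmvl" -> "izwttnwm" -> "IZWTTNWM"
  "vpwutnqah" -> "haqntuwpv" -> "hqntwpv" -> "irouxqw" -> "IROUXQW"
  "mknbu" -> "ubnkm" -> "bnkm" -> "coln" -> "COLN"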